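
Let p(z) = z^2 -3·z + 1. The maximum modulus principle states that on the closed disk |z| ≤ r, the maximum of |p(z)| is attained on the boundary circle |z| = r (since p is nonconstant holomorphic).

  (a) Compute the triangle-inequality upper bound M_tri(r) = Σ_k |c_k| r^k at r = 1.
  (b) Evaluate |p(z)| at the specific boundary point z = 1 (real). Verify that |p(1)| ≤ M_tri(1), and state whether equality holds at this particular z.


Coefficients: c_0 = 1, c_1 = -3, c_2 = 1. Radius r = 1.
Part (a). Triangle bound: M_tri(r) = Σ_k |c_k| r^k
  = |1|·1^0 + |-3|·1^1 + |1|·1^2
  = 1 + 3 + 1 = 5.
This bounds M(r) := max_{|z|=r} |p(z)| from above; equality holds iff all terms c_k z^k can be made to align in phase at a single z on |z|=r.
Part (b). At z = 1 (real, on the circle |z| = r):
  p(1) = (1)·1^0 + (-3)·1^1 + (1)·1^2 = -1.
  |p(1)| = 1.
Check: |p(1)| = 1 ≤ 5 = M_tri(1). ✓ Equality does not hold at z = 1 (the coefficients have mixed signs, so the terms do not all align in phase there).

M_tri(1) = 5; |p(1)| = 1; equality at z=1: no.


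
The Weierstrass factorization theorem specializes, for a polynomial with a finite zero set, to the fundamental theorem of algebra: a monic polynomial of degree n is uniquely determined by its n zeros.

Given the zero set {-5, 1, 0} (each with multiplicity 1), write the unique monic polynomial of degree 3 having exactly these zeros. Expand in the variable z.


The polynomial is p(z) = ∏_{α ∈ S} (z − α), where S = {-5, 1, 0}.
Expanding the product yields: p(z) = z^3 + 4·z^2 -5·z.
The resulting polynomial has degree 3 and real coefficients as required.

p(z) = z^3 + 4·z^2 -5·z.


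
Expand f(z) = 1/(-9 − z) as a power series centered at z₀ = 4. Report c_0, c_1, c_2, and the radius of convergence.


Let w = z − z₀, so z = z₀ + w.
Then -9 − z = -9 − (z₀ + w) = (-9 − z₀) − w = -13 − w.
f(z) = 1/(-13 − w) = (1/(-13)) · 1/(1 − w/(-13)) = Σ_{n≥0} w^n / (-13)^(n+1).
So c_n = 1/(-13)^(n+1):
  c_0 = 1/(-13)^1 = -1/13.
  c_1 = 1/(-13)^2 = 1/169.
  c_2 = 1/(-13)^3 = -1/2197.
The series is valid for |w/d| < 1, i.e. |z − z₀| < |d|.
Radius of convergence: R = |-9 − z₀| = |-13| = 13 (distance from z₀ to the singularity z = -9).

c_0 = -1/13, c_1 = 1/169, c_2 = -1/2197; R = 13.


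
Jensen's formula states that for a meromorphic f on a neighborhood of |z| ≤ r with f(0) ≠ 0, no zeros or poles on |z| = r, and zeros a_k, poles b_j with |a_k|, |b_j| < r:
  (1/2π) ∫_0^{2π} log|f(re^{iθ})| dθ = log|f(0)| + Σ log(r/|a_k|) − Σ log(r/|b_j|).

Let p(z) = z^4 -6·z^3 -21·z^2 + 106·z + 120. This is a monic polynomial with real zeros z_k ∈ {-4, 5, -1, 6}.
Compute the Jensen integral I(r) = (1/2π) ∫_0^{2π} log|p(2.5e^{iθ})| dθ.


Zeros: -4, -1, 5, 6; r = 2.5.
Inside |z| < r: -1. Outside (|z| ≥ r): -4, 5, 6.
p(0) = 120, so log|p(0)| = log(120) = 4.7875.
Apply Jensen: I(r) = log|p(0)| + Σ_k log(r/|z_k|), summed over zeros inside |z| < r.
  log(r/|z_k|) for z_k = -1: log(2.5/1) = 0.9163
  Outside zeros (-4, 5, 6) contribute nothing to the Jensen sum.
Sum over inside zeros: 0.9163.
I(r) = log|p(0)| + (inside sum) = 4.7875 + 0.9163 = 5.7038.
Note: since some zeros are outside |z| ≤ r, the simplified n·log(r) form does NOT apply — only the inside zeros contribute.

I(r) ≈ 5.7038.


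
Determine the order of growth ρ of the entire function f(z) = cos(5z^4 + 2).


Write cos(w) = (e^{iw} ± e^{−iw})/(2 or 2i), so |cos(w)| ≤ e^{|w|}. With w = 5z^4 + 2, |w| ≤ 5r^4 + 2 on |z|=r, giving M(r) ≤ e^{5r^4 + 2} and ρ ≤ 4. For the lower bound, choose z on |z|=r with 5z^4 purely imaginary of modulus 5r^4; then |cos(5z^4 + 2)| grows like e^{5r^4}/2, so ρ ≥ 4. Hence ρ = 4.
Therefore ρ = 4.

Order ρ = 4.


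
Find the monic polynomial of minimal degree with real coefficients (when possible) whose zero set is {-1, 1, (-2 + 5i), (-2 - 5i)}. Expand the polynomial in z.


The polynomial is p(z) = ∏_{α ∈ S} (z − α), where S = {-1, 1, (-2 + 5i), (-2 - 5i)}.
Expanding the product yields: p(z) = z^4 + 4·z^3 + 28·z^2 -4·z -29.
Note conjugate pairs combine to real quadratics: (z − (-2+5i))(z − (-2−5i)) = z² + 4z + 29.
The resulting polynomial has degree 4 and real coefficients as required.

p(z) = z^4 + 4·z^3 + 28·z^2 -4·z -29.


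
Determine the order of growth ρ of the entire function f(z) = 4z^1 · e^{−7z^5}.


M(r) = max_{|z|=r} |4|·|z|^1·|e^{−7z^5}| = 4·r^1 · e^{7r^5} (the factors attain their maxima compatibly on |z|=r). Then log M(r) = log 4 + 1·log r + 7r^5, dominated by the last term, so log log M(r) ~ 5·log r. The polynomial factor 4z^1 contributes only a log r term and does not affect the order. ρ = 5.
Therefore ρ = 5.

Order ρ = 5.


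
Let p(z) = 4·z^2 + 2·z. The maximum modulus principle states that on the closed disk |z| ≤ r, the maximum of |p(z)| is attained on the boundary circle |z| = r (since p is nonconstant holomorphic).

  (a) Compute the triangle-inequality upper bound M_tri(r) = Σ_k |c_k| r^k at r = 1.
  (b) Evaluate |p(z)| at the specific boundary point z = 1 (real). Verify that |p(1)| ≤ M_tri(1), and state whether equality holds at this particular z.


Coefficients: c_0 = 0, c_1 = 2, c_2 = 4. Radius r = 1.
Part (a). Triangle bound: M_tri(r) = Σ_k |c_k| r^k
  = |0|·1^0 + |2|·1^1 + |4|·1^2
  = 0 + 2 + 4 = 6.
This bounds M(r) := max_{|z|=r} |p(z)| from above; equality holds iff all terms c_k z^k can be made to align in phase at a single z on |z|=r.
Part (b). At z = 1 (real, on the circle |z| = r):
  p(1) = (0)·1^0 + (2)·1^1 + (4)·1^2 = 6.
  |p(1)| = 6.
Since all nonzero coefficients share the same sign, |p(1)| = 6 = M_tri(1); the triangle bound is attained at z = 1, so in fact M(r) = 6.

M_tri(1) = 6; |p(1)| = 6; equality at z=1: yes.


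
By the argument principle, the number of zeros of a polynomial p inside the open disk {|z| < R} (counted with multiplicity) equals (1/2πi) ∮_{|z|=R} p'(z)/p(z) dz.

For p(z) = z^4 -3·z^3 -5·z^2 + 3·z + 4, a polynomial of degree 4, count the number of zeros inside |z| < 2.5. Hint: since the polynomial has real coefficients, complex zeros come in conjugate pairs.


The zeros of p are: 4, -1, -1, 1.
Their magnitudes are: 4, 1, 1, 1.
Zeros with |z| < R = 2.5: -1, -1, 1.
Count = 3.
By the argument principle, (1/2πi) ∮_{|z|=R} p'(z)/p(z) dz equals exactly this count.

Number of zeros inside |z| < 2.5: 3.


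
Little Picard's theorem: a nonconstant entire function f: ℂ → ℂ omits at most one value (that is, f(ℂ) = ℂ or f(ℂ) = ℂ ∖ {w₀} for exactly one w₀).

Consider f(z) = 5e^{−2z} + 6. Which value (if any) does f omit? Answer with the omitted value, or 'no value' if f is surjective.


Little Picard bounds the complement of f(ℂ) to at most one point.
e^{−2z} is never zero on ℂ, so 5·e^{−2z} takes every value in ℂ ∖ {0}. Adding 6 shifts the range to ℂ ∖ {6}. Thus f omits exactly the value 6.

Omitted value: 6.


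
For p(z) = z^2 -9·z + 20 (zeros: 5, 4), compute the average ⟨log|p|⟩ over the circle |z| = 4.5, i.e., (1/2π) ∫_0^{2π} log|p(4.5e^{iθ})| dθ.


Zeros: 4, 5; r = 4.5.
Inside |z| < r: 4. Outside (|z| ≥ r): 5.
p(0) = 20, so log|p(0)| = log(20) = 2.9957.
Apply Jensen: I(r) = log|p(0)| + Σ_k log(r/|z_k|), summed over zeros inside |z| < r.
  log(r/|z_k|) for z_k = 4: log(4.5/4) = 0.1178
  Outside zeros (5) contribute nothing to the Jensen sum.
Sum over inside zeros: 0.1178.
I(r) = log|p(0)| + (inside sum) = 2.9957 + 0.1178 = 3.1135.
Note: since some zeros are outside |z| ≤ r, the simplified n·log(r) form does NOT apply — only the inside zeros contribute.

I(r) ≈ 3.1135.


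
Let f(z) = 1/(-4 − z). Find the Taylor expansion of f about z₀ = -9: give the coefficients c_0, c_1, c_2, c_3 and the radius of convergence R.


Let w = z − z₀, so z = z₀ + w.
Then -4 − z = -4 − (z₀ + w) = (-4 − z₀) − w = 5 − w.
f(z) = 1/(5 − w) = (1/(5)) · 1/(1 − w/(5)) = Σ_{n≥0} w^n / (5)^(n+1).
So c_n = 1/(5)^(n+1):
  c_0 = 1/(5)^1 = 1/5.
  c_1 = 1/(5)^2 = 1/25.
  c_2 = 1/(5)^3 = 1/125.
  c_3 = 1/(5)^4 = 1/625.
The series is valid for |w/d| < 1, i.e. |z − z₀| < |d|.
Radius of convergence: R = |-4 − z₀| = |5| = 5 (distance from z₀ to the singularity z = -4).

c_0 = 1/5, c_1 = 1/25, c_2 = 1/125, c_3 = 1/625; R = 5.


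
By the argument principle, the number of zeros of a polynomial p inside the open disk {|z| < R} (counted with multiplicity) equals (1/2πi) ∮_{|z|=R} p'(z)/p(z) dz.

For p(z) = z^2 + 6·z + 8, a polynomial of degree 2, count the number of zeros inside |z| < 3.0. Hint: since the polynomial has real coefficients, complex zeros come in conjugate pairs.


The zeros of p are: -4, -2.
Their magnitudes are: 4, 2.
Zeros with |z| < R = 3.0: -2.
Count = 1.
By the argument principle, (1/2πi) ∮_{|z|=R} p'(z)/p(z) dz equals exactly this count.

Number of zeros inside |z| < 3.0: 1.


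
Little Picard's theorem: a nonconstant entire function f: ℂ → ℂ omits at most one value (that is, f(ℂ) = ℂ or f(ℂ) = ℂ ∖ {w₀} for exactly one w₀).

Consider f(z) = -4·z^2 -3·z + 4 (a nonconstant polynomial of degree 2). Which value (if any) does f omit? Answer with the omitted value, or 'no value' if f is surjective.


Little Picard bounds the complement of f(ℂ) to at most one point.
For every w ∈ ℂ, the equation p(z) − w = 0 is a nonconstant polynomial in z and hence has at least one root by the fundamental theorem of algebra. So p is surjective onto ℂ, omitting no value.

Omitted value: no value.


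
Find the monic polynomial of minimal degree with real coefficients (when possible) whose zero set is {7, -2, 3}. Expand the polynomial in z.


The polynomial is p(z) = ∏_{α ∈ S} (z − α), where S = {7, -2, 3}.
Expanding the product yields: p(z) = z^3 -8·z^2 + z + 42.
The resulting polynomial has degree 3 and real coefficients as required.

p(z) = z^3 -8·z^2 + z + 42.


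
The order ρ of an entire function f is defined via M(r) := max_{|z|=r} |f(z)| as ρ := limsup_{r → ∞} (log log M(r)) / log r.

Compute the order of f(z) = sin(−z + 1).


sin(w) is a linear combination of e^{iw} and e^{−iw} (or e^w, e^{−w} in the hyperbolic case), so |sin(w)| ≤ e^{|w|}. With w = −z + 1, |w| ≤ 1|z| + 1 = 1r + 1 on |z| = r, giving M(r) ≤ e^{1r + 1}, so ρ ≤ 1. On a suitable ray (z = it for sin/cos; z = t for sinh/cosh, t real → ∞), |sin(−z + 1)| grows like e^{1|t|}/2, so ρ ≥ 1. Hence ρ = 1.
Therefore ρ = 1.

Order ρ = 1.


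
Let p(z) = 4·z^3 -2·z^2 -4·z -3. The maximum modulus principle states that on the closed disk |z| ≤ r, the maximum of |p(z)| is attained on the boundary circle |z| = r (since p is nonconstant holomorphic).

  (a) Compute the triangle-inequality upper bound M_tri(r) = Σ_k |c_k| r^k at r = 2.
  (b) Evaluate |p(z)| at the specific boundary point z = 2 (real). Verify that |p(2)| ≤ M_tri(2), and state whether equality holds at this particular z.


Coefficients: c_0 = -3, c_1 = -4, c_2 = -2, c_3 = 4. Radius r = 2.
Part (a). Triangle bound: M_tri(r) = Σ_k |c_k| r^k
  = |-3|·2^0 + |-4|·2^1 + |-2|·2^2 + |4|·2^3
  = 3 + 8 + 8 + 32 = 51.
This bounds M(r) := max_{|z|=r} |p(z)| from above; equality holds iff all terms c_k z^k can be made to align in phase at a single z on |z|=r.
Part (b). At z = 2 (real, on the circle |z| = r):
  p(2) = (-3)·2^0 + (-4)·2^1 + (-2)·2^2 + (4)·2^3 = 13.
  |p(2)| = 13.
Check: |p(2)| = 13 ≤ 51 = M_tri(2). ✓ Equality does not hold at z = 2 (the coefficients have mixed signs, so the terms do not all align in phase there).

M_tri(2) = 51; |p(2)| = 13; equality at z=2: no.


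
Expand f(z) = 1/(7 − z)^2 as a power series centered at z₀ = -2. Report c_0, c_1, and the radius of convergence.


Let w = z − z₀, so z = z₀ + w.
Then 7 − z = 7 − (z₀ + w) = (7 − z₀) − w = 9 − w.
f(z) = 1/(9 − w)^2 = (1/(9)^2) · (1 − w/(9))^{−2}.
By the binomial series (1−u)^{−2} = Σ_{n≥0} C(n+1, 1) u^n for |u|<1, with u = w/(9):
  c_n = C(n+1, 1) / (9)^(n+2).
  c_0 = 1/(9)^2 = 1/81.
  c_1 = 2/(9)^3 = 2/729.
The series is valid for |w/d| < 1, i.e. |z − z₀| < |d|.
Radius of convergence: R = |7 − z₀| = |9| = 9 (distance from z₀ to the singularity z = 7).

c_0 = 1/81, c_1 = 2/729; R = 9.


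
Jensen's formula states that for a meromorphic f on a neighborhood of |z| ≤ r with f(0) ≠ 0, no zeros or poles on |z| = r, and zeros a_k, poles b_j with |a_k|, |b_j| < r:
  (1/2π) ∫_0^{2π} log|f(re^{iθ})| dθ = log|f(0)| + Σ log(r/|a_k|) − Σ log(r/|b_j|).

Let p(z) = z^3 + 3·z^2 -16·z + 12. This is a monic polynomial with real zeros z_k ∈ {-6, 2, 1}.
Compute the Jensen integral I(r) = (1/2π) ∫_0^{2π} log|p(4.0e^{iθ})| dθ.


Zeros: -6, 1, 2; r = 4.0.
Inside |z| < r: 1, 2. Outside (|z| ≥ r): -6.
p(0) = 12, so log|p(0)| = log(12) = 2.4849.
Apply Jensen: I(r) = log|p(0)| + Σ_k log(r/|z_k|), summed over zeros inside |z| < r.
  log(r/|z_k|) for z_k = 2: log(4.0/2) = 0.6931
  log(r/|z_k|) for z_k = 1: log(4.0/1) = 1.3863
  Outside zeros (-6) contribute nothing to the Jensen sum.
Sum over inside zeros: 2.0794.
I(r) = log|p(0)| + (inside sum) = 2.4849 + 2.0794 = 4.5643.
Note: since some zeros are outside |z| ≤ r, the simplified n·log(r) form does NOT apply — only the inside zeros contribute.

I(r) ≈ 4.5643.


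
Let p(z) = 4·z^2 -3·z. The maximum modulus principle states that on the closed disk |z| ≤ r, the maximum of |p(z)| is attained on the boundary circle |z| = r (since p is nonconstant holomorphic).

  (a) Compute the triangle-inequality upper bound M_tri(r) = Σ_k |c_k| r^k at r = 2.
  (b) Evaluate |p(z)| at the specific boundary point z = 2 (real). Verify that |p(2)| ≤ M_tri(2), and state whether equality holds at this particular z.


Coefficients: c_0 = 0, c_1 = -3, c_2 = 4. Radius r = 2.
Part (a). Triangle bound: M_tri(r) = Σ_k |c_k| r^k
  = |0|·2^0 + |-3|·2^1 + |4|·2^2
  = 0 + 6 + 16 = 22.
This bounds M(r) := max_{|z|=r} |p(z)| from above; equality holds iff all terms c_k z^k can be made to align in phase at a single z on |z|=r.
Part (b). At z = 2 (real, on the circle |z| = r):
  p(2) = (0)·2^0 + (-3)·2^1 + (4)·2^2 = 10.
  |p(2)| = 10.
Check: |p(2)| = 10 ≤ 22 = M_tri(2). ✓ Equality does not hold at z = 2 (the coefficients have mixed signs, so the terms do not all align in phase there).

M_tri(2) = 22; |p(2)| = 10; equality at z=2: no.


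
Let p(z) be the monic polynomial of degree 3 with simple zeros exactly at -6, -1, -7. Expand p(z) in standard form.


The polynomial is p(z) = ∏_{α ∈ S} (z − α), where S = {-6, -1, -7}.
Expanding the product yields: p(z) = z^3 + 14·z^2 + 55·z + 42.
The resulting polynomial has degree 3 and real coefficients as required.

p(z) = z^3 + 14·z^2 + 55·z + 42.


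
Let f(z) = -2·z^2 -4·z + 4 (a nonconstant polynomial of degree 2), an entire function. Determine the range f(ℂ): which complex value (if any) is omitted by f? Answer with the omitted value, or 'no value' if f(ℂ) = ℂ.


Little Picard bounds the complement of f(ℂ) to at most one point.
For every w ∈ ℂ, the equation p(z) − w = 0 is a nonconstant polynomial in z and hence has at least one root by the fundamental theorem of algebra. So p is surjective onto ℂ, omitting no value.

Omitted value: no value.


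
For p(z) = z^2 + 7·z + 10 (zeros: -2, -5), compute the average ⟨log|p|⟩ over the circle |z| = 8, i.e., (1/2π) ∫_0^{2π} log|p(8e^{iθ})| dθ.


Zeros: -5, -2; r = 8.
Inside |z| < r: -5, -2. Outside (|z| ≥ r): ∅.
p(0) = 10, so log|p(0)| = log(10) = 2.3026.
Apply Jensen: I(r) = log|p(0)| + Σ_k log(r/|z_k|), summed over zeros inside |z| < r.
  log(r/|z_k|) for z_k = -2: log(8/2) = 1.3863
  log(r/|z_k|) for z_k = -5: log(8/5) = 0.4700
Sum over inside zeros: 1.8563.
I(r) = log|p(0)| + (inside sum) = 2.3026 + 1.8563 = 4.1589.
Closed form (all zeros inside, monic): I(r) = n·log(r) = 2·log(8) = 4.1589. ✓

I(r) ≈ 4.1589.


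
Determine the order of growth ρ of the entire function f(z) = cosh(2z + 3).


cosh(w) is a linear combination of e^{iw} and e^{−iw} (or e^w, e^{−w} in the hyperbolic case), so |cosh(w)| ≤ e^{|w|}. With w = 2z + 3, |w| ≤ 2|z| + 3 = 2r + 3 on |z| = r, giving M(r) ≤ e^{2r + 3}, so ρ ≤ 1. On a suitable ray (z = it for sin/cos; z = t for sinh/cosh, t real → ∞), |cosh(2z + 3)| grows like e^{2|t|}/2, so ρ ≥ 1. Hence ρ = 1.
Therefore ρ = 1.

Order ρ = 1.


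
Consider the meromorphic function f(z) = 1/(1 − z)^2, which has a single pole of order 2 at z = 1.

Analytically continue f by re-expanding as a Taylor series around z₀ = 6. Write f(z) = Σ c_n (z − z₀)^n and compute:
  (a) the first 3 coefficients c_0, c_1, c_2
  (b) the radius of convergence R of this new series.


Let w = z − z₀, so z = z₀ + w.
Then 1 − z = 1 − (z₀ + w) = (1 − z₀) − w = -5 − w.
f(z) = 1/(-5 − w)^2 = (1/(-5)^2) · (1 − w/(-5))^{−2}.
By the binomial series (1−u)^{−2} = Σ_{n≥0} C(n+1, 1) u^n for |u|<1, with u = w/(-5):
  c_n = C(n+1, 1) / (-5)^(n+2).
  c_0 = 1/(-5)^2 = 1/25.
  c_1 = 2/(-5)^3 = -2/125.
  c_2 = 3/(-5)^4 = 3/625.
The series is valid for |w/d| < 1, i.e. |z − z₀| < |d|.
Radius of convergence: R = |1 − z₀| = |-5| = 5 (distance from z₀ to the singularity z = 1).

c_0 = 1/25, c_1 = -2/125, c_2 = 3/625; R = 5.


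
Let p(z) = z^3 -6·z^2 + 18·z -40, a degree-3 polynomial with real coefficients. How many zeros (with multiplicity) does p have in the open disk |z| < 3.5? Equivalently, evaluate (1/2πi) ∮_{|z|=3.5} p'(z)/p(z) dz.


The zeros of p are: (1 + 3i), (1 - 3i), 4.
Their magnitudes are: 3.162, 3.162, 4.
Zeros with |z| < R = 3.5: (1 + 3i), (1 - 3i).
Count = 2.
By the argument principle, (1/2πi) ∮_{|z|=R} p'(z)/p(z) dz equals exactly this count.

Number of zeros inside |z| < 3.5: 2.


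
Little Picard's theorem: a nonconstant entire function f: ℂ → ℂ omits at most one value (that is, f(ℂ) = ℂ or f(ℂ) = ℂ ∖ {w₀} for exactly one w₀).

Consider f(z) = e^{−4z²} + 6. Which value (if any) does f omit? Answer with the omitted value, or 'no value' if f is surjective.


Little Picard bounds the complement of f(ℂ) to at most one point.
The exponent g(z) = −4z² is a nonconstant polynomial, hence surjective onto ℂ. So e^{g(z)} takes every value in {e^w : w ∈ ℂ} = ℂ ∖ {0}. Adding 6 shifts the range to ℂ ∖ {6}. f omits exactly 6.

Omitted value: 6.


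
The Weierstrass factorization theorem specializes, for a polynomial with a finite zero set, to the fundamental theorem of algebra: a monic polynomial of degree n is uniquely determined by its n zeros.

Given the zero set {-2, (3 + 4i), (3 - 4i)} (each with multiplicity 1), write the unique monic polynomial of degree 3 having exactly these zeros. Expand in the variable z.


The polynomial is p(z) = ∏_{α ∈ S} (z − α), where S = {-2, (3 + 4i), (3 - 4i)}.
Expanding the product yields: p(z) = z^3 -4·z^2 + 13·z + 50.
Note conjugate pairs combine to real quadratics: (z − (3+4i))(z − (3−4i)) = z² − 6z + 25.
The resulting polynomial has degree 3 and real coefficients as required.

p(z) = z^3 -4·z^2 + 13·z + 50.


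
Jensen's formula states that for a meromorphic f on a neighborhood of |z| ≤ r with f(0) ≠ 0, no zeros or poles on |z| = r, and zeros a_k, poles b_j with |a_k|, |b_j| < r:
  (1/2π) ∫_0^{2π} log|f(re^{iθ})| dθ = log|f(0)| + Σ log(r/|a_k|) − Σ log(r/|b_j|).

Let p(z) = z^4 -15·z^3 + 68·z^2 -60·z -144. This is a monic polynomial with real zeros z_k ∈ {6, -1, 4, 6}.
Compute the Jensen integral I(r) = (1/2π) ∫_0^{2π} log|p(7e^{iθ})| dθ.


Zeros: -1, 4, 6, 6; r = 7.
Inside |z| < r: -1, 4, 6, 6. Outside (|z| ≥ r): ∅.
p(0) = -144, so log|p(0)| = log(144) = 4.9698.
Apply Jensen: I(r) = log|p(0)| + Σ_k log(r/|z_k|), summed over zeros inside |z| < r.
  log(r/|z_k|) for z_k = 6: log(7/6) = 0.1542
  log(r/|z_k|) for z_k = -1: log(7/1) = 1.9459
  log(r/|z_k|) for z_k = 4: log(7/4) = 0.5596
  log(r/|z_k|) for z_k = 6: log(7/6) = 0.1542
Sum over inside zeros: 2.8138.
I(r) = log|p(0)| + (inside sum) = 4.9698 + 2.8138 = 7.7836.
Closed form (all zeros inside, monic): I(r) = n·log(r) = 4·log(7) = 7.7836. ✓

I(r) ≈ 7.7836.


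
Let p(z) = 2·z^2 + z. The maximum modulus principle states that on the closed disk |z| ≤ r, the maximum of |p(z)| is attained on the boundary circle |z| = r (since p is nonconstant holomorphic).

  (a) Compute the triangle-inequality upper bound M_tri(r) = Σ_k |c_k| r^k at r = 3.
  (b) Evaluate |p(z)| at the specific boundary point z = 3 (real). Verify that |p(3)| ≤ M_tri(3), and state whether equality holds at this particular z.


Coefficients: c_0 = 0, c_1 = 1, c_2 = 2. Radius r = 3.
Part (a). Triangle bound: M_tri(r) = Σ_k |c_k| r^k
  = |0|·3^0 + |1|·3^1 + |2|·3^2
  = 0 + 3 + 18 = 21.
This bounds M(r) := max_{|z|=r} |p(z)| from above; equality holds iff all terms c_k z^k can be made to align in phase at a single z on |z|=r.
Part (b). At z = 3 (real, on the circle |z| = r):
  p(3) = (0)·3^0 + (1)·3^1 + (2)·3^2 = 21.
  |p(3)| = 21.
Since all nonzero coefficients share the same sign, |p(3)| = 21 = M_tri(3); the triangle bound is attained at z = 3, so in fact M(r) = 21.

M_tri(3) = 21; |p(3)| = 21; equality at z=3: yes.


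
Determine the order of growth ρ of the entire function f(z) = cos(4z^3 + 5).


Write cos(w) = (e^{iw} ± e^{−iw})/(2 or 2i), so |cos(w)| ≤ e^{|w|}. With w = 4z^3 + 5, |w| ≤ 4r^3 + 5 on |z|=r, giving M(r) ≤ e^{4r^3 + 5} and ρ ≤ 3. For the lower bound, choose z on |z|=r with 4z^3 purely imaginary of modulus 4r^3; then |cos(4z^3 + 5)| grows like e^{4r^3}/2, so ρ ≥ 3. Hence ρ = 3.
Therefore ρ = 3.

Order ρ = 3.


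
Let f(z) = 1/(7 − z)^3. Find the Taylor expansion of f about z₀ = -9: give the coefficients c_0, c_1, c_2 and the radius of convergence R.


Let w = z − z₀, so z = z₀ + w.
Then 7 − z = 7 − (z₀ + w) = (7 − z₀) − w = 16 − w.
f(z) = 1/(16 − w)^3 = (1/(16)^3) · (1 − w/(16))^{−3}.
By the binomial series (1−u)^{−3} = Σ_{n≥0} C(n+2, 2) u^n for |u|<1, with u = w/(16):
  c_n = C(n+2, 2) / (16)^(n+3).
  c_0 = 1/(16)^3 = 1/4096.
  c_1 = 3/(16)^4 = 3/65536.
  c_2 = 6/(16)^5 = 3/524288.
The series is valid for |w/d| < 1, i.e. |z − z₀| < |d|.
Radius of convergence: R = |7 − z₀| = |16| = 16 (distance from z₀ to the singularity z = 7).

c_0 = 1/4096, c_1 = 3/65536, c_2 = 3/524288; R = 16.


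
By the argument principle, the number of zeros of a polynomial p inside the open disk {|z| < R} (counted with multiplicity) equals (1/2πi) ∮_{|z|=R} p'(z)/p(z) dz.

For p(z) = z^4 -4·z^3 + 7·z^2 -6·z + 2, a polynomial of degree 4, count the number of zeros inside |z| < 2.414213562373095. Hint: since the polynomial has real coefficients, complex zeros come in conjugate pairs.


The zeros of p are: 1, 1, (1 + 1i), (1 - 1i).
Their magnitudes are: 1, 1, 1.414, 1.414.
Zeros with |z| < R = 2.414213562373095: 1, 1, (1 + 1i), (1 - 1i).
Count = 4.
By the argument principle, (1/2πi) ∮_{|z|=R} p'(z)/p(z) dz equals exactly this count.

Number of zeros inside |z| < 2.414213562373095: 4.


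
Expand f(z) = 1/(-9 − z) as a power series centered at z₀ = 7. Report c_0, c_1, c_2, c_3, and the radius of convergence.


Let w = z − z₀, so z = z₀ + w.
Then -9 − z = -9 − (z₀ + w) = (-9 − z₀) − w = -16 − w.
f(z) = 1/(-16 − w) = (1/(-16)) · 1/(1 − w/(-16)) = Σ_{n≥0} w^n / (-16)^(n+1).
So c_n = 1/(-16)^(n+1):
  c_0 = 1/(-16)^1 = -1/16.
  c_1 = 1/(-16)^2 = 1/256.
  c_2 = 1/(-16)^3 = -1/4096.
  c_3 = 1/(-16)^4 = 1/65536.
The series is valid for |w/d| < 1, i.e. |z − z₀| < |d|.
Radius of convergence: R = |-9 − z₀| = |-16| = 16 (distance from z₀ to the singularity z = -9).

c_0 = -1/16, c_1 = 1/256, c_2 = -1/4096, c_3 = 1/65536; R = 16.


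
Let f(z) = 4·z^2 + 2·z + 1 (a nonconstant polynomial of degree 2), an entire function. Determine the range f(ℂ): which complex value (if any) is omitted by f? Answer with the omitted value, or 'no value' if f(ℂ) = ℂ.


Little Picard bounds the complement of f(ℂ) to at most one point.
For every w ∈ ℂ, the equation p(z) − w = 0 is a nonconstant polynomial in z and hence has at least one root by the fundamental theorem of algebra. So p is surjective onto ℂ, omitting no value.

Omitted value: no value.


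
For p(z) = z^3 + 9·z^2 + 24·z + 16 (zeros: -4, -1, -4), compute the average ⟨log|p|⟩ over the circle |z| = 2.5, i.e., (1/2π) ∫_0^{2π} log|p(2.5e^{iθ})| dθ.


Zeros: -4, -4, -1; r = 2.5.
Inside |z| < r: -1. Outside (|z| ≥ r): -4, -4.
p(0) = 16, so log|p(0)| = log(16) = 2.7726.
Apply Jensen: I(r) = log|p(0)| + Σ_k log(r/|z_k|), summed over zeros inside |z| < r.
  log(r/|z_k|) for z_k = -1: log(2.5/1) = 0.9163
  Outside zeros (-4, -4) contribute nothing to the Jensen sum.
Sum over inside zeros: 0.9163.
I(r) = log|p(0)| + (inside sum) = 2.7726 + 0.9163 = 3.6889.
Note: since some zeros are outside |z| ≤ r, the simplified n·log(r) form does NOT apply — only the inside zeros contribute.

I(r) ≈ 3.6889.


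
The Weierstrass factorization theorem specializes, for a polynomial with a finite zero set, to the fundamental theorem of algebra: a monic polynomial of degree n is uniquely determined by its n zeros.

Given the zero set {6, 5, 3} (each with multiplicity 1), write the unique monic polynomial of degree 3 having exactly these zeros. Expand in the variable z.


The polynomial is p(z) = ∏_{α ∈ S} (z − α), where S = {6, 5, 3}.
Expanding the product yields: p(z) = z^3 -14·z^2 + 63·z -90.
The resulting polynomial has degree 3 and real coefficients as required.

p(z) = z^3 -14·z^2 + 63·z -90.


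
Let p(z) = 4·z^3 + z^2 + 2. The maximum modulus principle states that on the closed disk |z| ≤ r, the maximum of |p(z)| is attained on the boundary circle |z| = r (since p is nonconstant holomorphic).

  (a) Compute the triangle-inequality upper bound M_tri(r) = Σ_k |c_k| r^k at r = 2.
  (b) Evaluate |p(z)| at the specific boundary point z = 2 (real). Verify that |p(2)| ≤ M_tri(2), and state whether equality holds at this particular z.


Coefficients: c_0 = 2, c_1 = 0, c_2 = 1, c_3 = 4. Radius r = 2.
Part (a). Triangle bound: M_tri(r) = Σ_k |c_k| r^k
  = |2|·2^0 + |0|·2^1 + |1|·2^2 + |4|·2^3
  = 2 + 0 + 4 + 32 = 38.
This bounds M(r) := max_{|z|=r} |p(z)| from above; equality holds iff all terms c_k z^k can be made to align in phase at a single z on |z|=r.
Part (b). At z = 2 (real, on the circle |z| = r):
  p(2) = (2)·2^0 + (0)·2^1 + (1)·2^2 + (4)·2^3 = 38.
  |p(2)| = 38.
Since all nonzero coefficients share the same sign, |p(2)| = 38 = M_tri(2); the triangle bound is attained at z = 2, so in fact M(r) = 38.

M_tri(2) = 38; |p(2)| = 38; equality at z=2: yes.


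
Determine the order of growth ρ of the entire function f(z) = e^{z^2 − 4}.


|e^{z^2 − 4}| = e^{Re(1·z^2) + -4} ≤ e^{1|z|^2 + -4} = e^{1r^2 + -4} on |z| = r, so ρ ≤ 2. Choosing z on |z|=r so that 1·z^2 is real positive (always possible by picking arg z appropriately) gives |f(z)| = e^{1r^2 + -4}, matching the bound. The additive constant -4 does not affect log log M(r) ~ 2·log r. Hence ρ = 2.
Therefore ρ = 2.

Order ρ = 2.


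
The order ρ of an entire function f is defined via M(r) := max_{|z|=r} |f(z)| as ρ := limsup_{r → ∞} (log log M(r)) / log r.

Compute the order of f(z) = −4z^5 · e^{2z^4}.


M(r) = max_{|z|=r} |-4|·|z|^5·|e^{2z^4}| = 4·r^5 · e^{2r^4} (the factors attain their maxima compatibly on |z|=r). Then log M(r) = log 4 + 5·log r + 2r^4, dominated by the last term, so log log M(r) ~ 4·log r. The polynomial factor -4z^5 contributes only a log r term and does not affect the order. ρ = 4.
Therefore ρ = 4.

Order ρ = 4.


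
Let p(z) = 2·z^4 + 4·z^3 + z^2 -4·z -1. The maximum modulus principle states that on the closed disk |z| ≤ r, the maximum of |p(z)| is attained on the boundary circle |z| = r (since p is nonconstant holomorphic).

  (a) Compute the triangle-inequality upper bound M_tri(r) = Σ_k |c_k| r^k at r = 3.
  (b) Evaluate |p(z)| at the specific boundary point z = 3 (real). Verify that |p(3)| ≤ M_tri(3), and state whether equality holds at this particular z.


Coefficients: c_0 = -1, c_1 = -4, c_2 = 1, c_3 = 4, c_4 = 2. Radius r = 3.
Part (a). Triangle bound: M_tri(r) = Σ_k |c_k| r^k
  = |-1|·3^0 + |-4|·3^1 + |1|·3^2 + |4|·3^3 + |2|·3^4
  = 1 + 12 + 9 + 108 + 162 = 292.
This bounds M(r) := max_{|z|=r} |p(z)| from above; equality holds iff all terms c_k z^k can be made to align in phase at a single z on |z|=r.
Part (b). At z = 3 (real, on the circle |z| = r):
  p(3) = (-1)·3^0 + (-4)·3^1 + (1)·3^2 + (4)·3^3 + (2)·3^4 = 266.
  |p(3)| = 266.
Check: |p(3)| = 266 ≤ 292 = M_tri(3). ✓ Equality does not hold at z = 3 (the coefficients have mixed signs, so the terms do not all align in phase there).

M_tri(3) = 292; |p(3)| = 266; equality at z=3: no.


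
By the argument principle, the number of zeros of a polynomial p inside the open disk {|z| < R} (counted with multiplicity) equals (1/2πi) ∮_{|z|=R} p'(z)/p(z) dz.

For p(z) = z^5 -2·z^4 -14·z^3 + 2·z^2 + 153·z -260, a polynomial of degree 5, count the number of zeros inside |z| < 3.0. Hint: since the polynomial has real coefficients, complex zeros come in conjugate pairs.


The zeros of p are: 4, (2 + 1i), (2 - 1i), (-3 + 2i), (-3 - 2i).
Their magnitudes are: 4, 2.236, 2.236, 3.606, 3.606.
Zeros with |z| < R = 3.0: (2 + 1i), (2 - 1i).
Count = 2.
By the argument principle, (1/2πi) ∮_{|z|=R} p'(z)/p(z) dz equals exactly this count.

Number of zeros inside |z| < 3.0: 2.


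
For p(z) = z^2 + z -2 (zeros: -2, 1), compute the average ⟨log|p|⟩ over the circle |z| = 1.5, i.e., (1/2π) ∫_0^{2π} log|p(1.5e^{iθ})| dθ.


Zeros: -2, 1; r = 1.5.
Inside |z| < r: 1. Outside (|z| ≥ r): -2.
p(0) = -2, so log|p(0)| = log(2) = 0.6931.
Apply Jensen: I(r) = log|p(0)| + Σ_k log(r/|z_k|), summed over zeros inside |z| < r.
  log(r/|z_k|) for z_k = 1: log(1.5/1) = 0.4055
  Outside zeros (-2) contribute nothing to the Jensen sum.
Sum over inside zeros: 0.4055.
I(r) = log|p(0)| + (inside sum) = 0.6931 + 0.4055 = 1.0986.
Note: since some zeros are outside |z| ≤ r, the simplified n·log(r) form does NOT apply — only the inside zeros contribute.

I(r) ≈ 1.0986.


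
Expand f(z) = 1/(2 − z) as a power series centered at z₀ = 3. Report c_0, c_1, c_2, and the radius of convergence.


Let w = z − z₀, so z = z₀ + w.
Then 2 − z = 2 − (z₀ + w) = (2 − z₀) − w = -1 − w.
f(z) = 1/(-1 − w) = (1/(-1)) · 1/(1 − w/(-1)) = Σ_{n≥0} w^n / (-1)^(n+1).
So c_n = 1/(-1)^(n+1):
  c_0 = 1/(-1)^1 = -1.
  c_1 = 1/(-1)^2 = 1.
  c_2 = 1/(-1)^3 = -1.
The series is valid for |w/d| < 1, i.e. |z − z₀| < |d|.
Radius of convergence: R = |2 − z₀| = |-1| = 1 (distance from z₀ to the singularity z = 2).

c_0 = -1, c_1 = 1, c_2 = -1; R = 1.


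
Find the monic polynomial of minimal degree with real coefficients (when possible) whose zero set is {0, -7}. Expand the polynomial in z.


The polynomial is p(z) = ∏_{α ∈ S} (z − α), where S = {0, -7}.
Expanding the product yields: p(z) = z^2 + 7·z.
The resulting polynomial has degree 2 and real coefficients as required.

p(z) = z^2 + 7·z.


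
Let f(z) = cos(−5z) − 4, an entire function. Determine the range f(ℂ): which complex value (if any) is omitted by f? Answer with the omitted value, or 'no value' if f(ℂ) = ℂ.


Little Picard bounds the complement of f(ℂ) to at most one point.
cos is entire and surjective onto ℂ: for every w ∈ ℂ, cos(ζ) = w has a solution ζ ∈ ℂ (e.g., via the complex inverse arccos). With ζ = −5z this gives z = ζ/(-5). Then 1·cos(−5z) takes every value in 1·ℂ = ℂ, and adding -4 is a bijection of ℂ. So f is surjective and omits no value. (Note: only on the real line is cos bounded by [−1, 1].)

Omitted value: no value.


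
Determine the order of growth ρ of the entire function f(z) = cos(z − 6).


cos(w) is a linear combination of e^{iw} and e^{−iw} (or e^w, e^{−w} in the hyperbolic case), so |cos(w)| ≤ e^{|w|}. With w = z − 6, |w| ≤ 1|z| + 6 = 1r + 6 on |z| = r, giving M(r) ≤ e^{1r + 6}, so ρ ≤ 1. On a suitable ray (z = it for sin/cos; z = t for sinh/cosh, t real → ∞), |cos(z − 6)| grows like e^{1|t|}/2, so ρ ≥ 1. Hence ρ = 1.
Therefore ρ = 1.

Order ρ = 1.


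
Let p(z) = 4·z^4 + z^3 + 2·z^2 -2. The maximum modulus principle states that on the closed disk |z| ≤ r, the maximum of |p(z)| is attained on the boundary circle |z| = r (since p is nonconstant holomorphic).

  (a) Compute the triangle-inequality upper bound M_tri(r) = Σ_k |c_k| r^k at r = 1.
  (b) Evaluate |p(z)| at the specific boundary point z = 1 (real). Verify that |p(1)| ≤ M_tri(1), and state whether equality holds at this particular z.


Coefficients: c_0 = -2, c_1 = 0, c_2 = 2, c_3 = 1, c_4 = 4. Radius r = 1.
Part (a). Triangle bound: M_tri(r) = Σ_k |c_k| r^k
  = |-2|·1^0 + |0|·1^1 + |2|·1^2 + |1|·1^3 + |4|·1^4
  = 2 + 0 + 2 + 1 + 4 = 9.
This bounds M(r) := max_{|z|=r} |p(z)| from above; equality holds iff all terms c_k z^k can be made to align in phase at a single z on |z|=r.
Part (b). At z = 1 (real, on the circle |z| = r):
  p(1) = (-2)·1^0 + (0)·1^1 + (2)·1^2 + (1)·1^3 + (4)·1^4 = 5.
  |p(1)| = 5.
Check: |p(1)| = 5 ≤ 9 = M_tri(1). ✓ Equality does not hold at z = 1 (the coefficients have mixed signs, so the terms do not all align in phase there).

M_tri(1) = 9; |p(1)| = 5; equality at z=1: no.


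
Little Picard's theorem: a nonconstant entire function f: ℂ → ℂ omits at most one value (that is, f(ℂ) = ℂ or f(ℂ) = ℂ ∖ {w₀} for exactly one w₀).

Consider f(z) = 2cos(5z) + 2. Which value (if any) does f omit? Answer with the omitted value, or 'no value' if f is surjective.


Little Picard bounds the complement of f(ℂ) to at most one point.
cos is entire and surjective onto ℂ: for every w ∈ ℂ, cos(ζ) = w has a solution ζ ∈ ℂ (e.g., via the complex inverse arccos). With ζ = 5z this gives z = ζ/(5). Then 2·cos(5z) takes every value in 2·ℂ = ℂ, and adding 2 is a bijection of ℂ. So f is surjective and omits no value. (Note: only on the real line is cos bounded by [−1, 1].)

Omitted value: no value.


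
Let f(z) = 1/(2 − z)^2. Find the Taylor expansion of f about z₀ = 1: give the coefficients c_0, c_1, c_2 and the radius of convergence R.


Let w = z − z₀, so z = z₀ + w.
Then 2 − z = 2 − (z₀ + w) = (2 − z₀) − w = 1 − w.
f(z) = 1/(1 − w)^2 = (1/(1)^2) · (1 − w/(1))^{−2}.
By the binomial series (1−u)^{−2} = Σ_{n≥0} C(n+1, 1) u^n for |u|<1, with u = w/(1):
  c_n = C(n+1, 1) / (1)^(n+2).
  c_0 = 1/(1)^2 = 1.
  c_1 = 2/(1)^3 = 2.
  c_2 = 3/(1)^4 = 3.
The series is valid for |w/d| < 1, i.e. |z − z₀| < |d|.
Radius of convergence: R = |2 − z₀| = |1| = 1 (distance from z₀ to the singularity z = 2).

c_0 = 1, c_1 = 2, c_2 = 3; R = 1.


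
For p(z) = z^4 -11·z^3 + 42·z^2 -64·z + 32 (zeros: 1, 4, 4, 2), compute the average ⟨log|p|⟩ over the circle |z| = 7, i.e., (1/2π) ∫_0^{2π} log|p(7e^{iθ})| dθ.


Zeros: 1, 2, 4, 4; r = 7.
Inside |z| < r: 1, 2, 4, 4. Outside (|z| ≥ r): ∅.
p(0) = 32, so log|p(0)| = log(32) = 3.4657.
Apply Jensen: I(r) = log|p(0)| + Σ_k log(r/|z_k|), summed over zeros inside |z| < r.
  log(r/|z_k|) for z_k = 1: log(7/1) = 1.9459
  log(r/|z_k|) for z_k = 4: log(7/4) = 0.5596
  log(r/|z_k|) for z_k = 4: log(7/4) = 0.5596
  log(r/|z_k|) for z_k = 2: log(7/2) = 1.2528
Sum over inside zeros: 4.3179.
I(r) = log|p(0)| + (inside sum) = 3.4657 + 4.3179 = 7.7836.
Closed form (all zeros inside, monic): I(r) = n·log(r) = 4·log(7) = 7.7836. ✓

I(r) ≈ 7.7836.


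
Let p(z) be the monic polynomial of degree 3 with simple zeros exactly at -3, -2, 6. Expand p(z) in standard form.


The polynomial is p(z) = ∏_{α ∈ S} (z − α), where S = {-3, -2, 6}.
Expanding the product yields: p(z) = z^3 -z^2 -24·z -36.
The resulting polynomial has degree 3 and real coefficients as required.

p(z) = z^3 -z^2 -24·z -36.


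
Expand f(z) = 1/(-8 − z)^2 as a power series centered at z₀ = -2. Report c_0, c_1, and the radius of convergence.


Let w = z − z₀, so z = z₀ + w.
Then -8 − z = -8 − (z₀ + w) = (-8 − z₀) − w = -6 − w.
f(z) = 1/(-6 − w)^2 = (1/(-6)^2) · (1 − w/(-6))^{−2}.
By the binomial series (1−u)^{−2} = Σ_{n≥0} C(n+1, 1) u^n for |u|<1, with u = w/(-6):
  c_n = C(n+1, 1) / (-6)^(n+2).
  c_0 = 1/(-6)^2 = 1/36.
  c_1 = 2/(-6)^3 = -1/108.
The series is valid for |w/d| < 1, i.e. |z − z₀| < |d|.
Radius of convergence: R = |-8 − z₀| = |-6| = 6 (distance from z₀ to the singularity z = -8).

c_0 = 1/36, c_1 = -1/108; R = 6.


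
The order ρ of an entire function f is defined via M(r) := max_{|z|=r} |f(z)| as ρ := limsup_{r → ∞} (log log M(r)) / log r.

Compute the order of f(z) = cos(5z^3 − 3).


Write cos(w) = (e^{iw} ± e^{−iw})/(2 or 2i), so |cos(w)| ≤ e^{|w|}. With w = 5z^3 − 3, |w| ≤ 5r^3 + 3 on |z|=r, giving M(r) ≤ e^{5r^3 + 3} and ρ ≤ 3. For the lower bound, choose z on |z|=r with 5z^3 purely imaginary of modulus 5r^3; then |cos(5z^3 − 3)| grows like e^{5r^3}/2, so ρ ≥ 3. Hence ρ = 3.
Therefore ρ = 3.

Order ρ = 3.


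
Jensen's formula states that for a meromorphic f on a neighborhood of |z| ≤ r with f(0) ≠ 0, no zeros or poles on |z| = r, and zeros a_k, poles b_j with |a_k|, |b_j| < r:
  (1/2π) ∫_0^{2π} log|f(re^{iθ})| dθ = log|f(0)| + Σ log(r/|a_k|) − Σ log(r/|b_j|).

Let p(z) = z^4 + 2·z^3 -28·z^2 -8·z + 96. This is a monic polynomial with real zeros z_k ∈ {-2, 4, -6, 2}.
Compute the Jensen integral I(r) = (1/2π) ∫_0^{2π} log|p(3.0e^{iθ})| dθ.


Zeros: -6, -2, 2, 4; r = 3.0.
Inside |z| < r: -2, 2. Outside (|z| ≥ r): -6, 4.
p(0) = 96, so log|p(0)| = log(96) = 4.5643.
Apply Jensen: I(r) = log|p(0)| + Σ_k log(r/|z_k|), summed over zeros inside |z| < r.
  log(r/|z_k|) for z_k = -2: log(3.0/2) = 0.4055
  log(r/|z_k|) for z_k = 2: log(3.0/2) = 0.4055
  Outside zeros (-6, 4) contribute nothing to the Jensen sum.
Sum over inside zeros: 0.8109.
I(r) = log|p(0)| + (inside sum) = 4.5643 + 0.8109 = 5.3753.
Note: since some zeros are outside |z| ≤ r, the simplified n·log(r) form does NOT apply — only the inside zeros contribute.

I(r) ≈ 5.3753.


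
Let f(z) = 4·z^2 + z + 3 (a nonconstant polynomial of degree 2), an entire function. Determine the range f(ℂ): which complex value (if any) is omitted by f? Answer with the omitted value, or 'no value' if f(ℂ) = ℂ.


Little Picard bounds the complement of f(ℂ) to at most one point.
For every w ∈ ℂ, the equation p(z) − w = 0 is a nonconstant polynomial in z and hence has at least one root by the fundamental theorem of algebra. So p is surjective onto ℂ, omitting no value.

Omitted value: no value.


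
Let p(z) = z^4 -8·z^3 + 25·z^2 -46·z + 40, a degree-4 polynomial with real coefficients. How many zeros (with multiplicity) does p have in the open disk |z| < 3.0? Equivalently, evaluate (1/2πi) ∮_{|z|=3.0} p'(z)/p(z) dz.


The zeros of p are: 4, (1 + 2i), (1 - 2i), 2.
Their magnitudes are: 4, 2.236, 2.236, 2.
Zeros with |z| < R = 3.0: (1 + 2i), (1 - 2i), 2.
Count = 3.
By the argument principle, (1/2πi) ∮_{|z|=R} p'(z)/p(z) dz equals exactly this count.

Number of zeros inside |z| < 3.0: 3.


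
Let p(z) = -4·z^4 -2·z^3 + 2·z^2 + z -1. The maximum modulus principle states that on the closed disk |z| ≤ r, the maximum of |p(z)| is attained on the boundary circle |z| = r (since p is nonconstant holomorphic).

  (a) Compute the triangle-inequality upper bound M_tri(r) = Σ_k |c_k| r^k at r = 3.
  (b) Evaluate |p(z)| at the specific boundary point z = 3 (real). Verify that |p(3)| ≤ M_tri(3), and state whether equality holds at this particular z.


Coefficients: c_0 = -1, c_1 = 1, c_2 = 2, c_3 = -2, c_4 = -4. Radius r = 3.
Part (a). Triangle bound: M_tri(r) = Σ_k |c_k| r^k
  = |-1|·3^0 + |1|·3^1 + |2|·3^2 + |-2|·3^3 + |-4|·3^4
  = 1 + 3 + 18 + 54 + 324 = 400.
This bounds M(r) := max_{|z|=r} |p(z)| from above; equality holds iff all terms c_k z^k can be made to align in phase at a single z on |z|=r.
Part (b). At z = 3 (real, on the circle |z| = r):
  p(3) = (-1)·3^0 + (1)·3^1 + (2)·3^2 + (-2)·3^3 + (-4)·3^4 = -358.
  |p(3)| = 358.
Check: |p(3)| = 358 ≤ 400 = M_tri(3). ✓ Equality does not hold at z = 3 (the coefficients have mixed signs, so the terms do not all align in phase there).

M_tri(3) = 400; |p(3)| = 358; equality at z=3: no.
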